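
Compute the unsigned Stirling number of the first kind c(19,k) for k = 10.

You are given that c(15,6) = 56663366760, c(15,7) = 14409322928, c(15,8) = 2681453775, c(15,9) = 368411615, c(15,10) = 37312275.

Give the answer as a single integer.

14710753408923

[16] T[16,7]:15*14409322928+56663366760=272803210680 · T[16,8]:15*2681453775+14409322928=54631129553 · T[16,9]:15*368411615+2681453775=8207628000 · T[16,10]:15*37312275+368411615=928095740
[17] T[17,8]:16*54631129553+272803210680=1146901283528 · T[17,9]:16*8207628000+54631129553=185953177553 · T[17,10]:16*928095740+8207628000=23057159840
[18] T[18,9]:17*185953177553+1146901283528=4308105301929 · T[18,10]:17*23057159840+185953177553=577924894833
[19] T[19,10]:18*577924894833+4308105301929=14710753408923
Read c(19,10) = 14710753408923.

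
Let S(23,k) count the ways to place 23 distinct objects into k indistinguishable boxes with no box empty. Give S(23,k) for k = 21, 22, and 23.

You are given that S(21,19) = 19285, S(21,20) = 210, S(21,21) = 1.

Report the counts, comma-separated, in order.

r22: T_22,20=20×210+19285=23485; T_22,21=21×1+210=231; T_22,22=22×0+1=1
r23: T_23,21=21×231+23485=28336; T_23,22=22×1+231=253; T_23,23=23×0+1=1
Read S(23,21) = 28336, S(23,22) = 253, S(23,23) = 1.

28336, 253, 1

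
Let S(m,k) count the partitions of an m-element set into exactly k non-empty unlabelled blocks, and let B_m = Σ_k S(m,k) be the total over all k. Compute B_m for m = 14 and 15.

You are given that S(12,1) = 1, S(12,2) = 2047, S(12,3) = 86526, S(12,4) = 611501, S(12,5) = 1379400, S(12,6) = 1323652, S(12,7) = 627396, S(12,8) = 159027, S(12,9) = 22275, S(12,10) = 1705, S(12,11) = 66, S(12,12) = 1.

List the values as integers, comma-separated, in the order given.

@13  (13,1):1·1+0→1, (13,2):2047·2+1→4095, (13,3):86526·3+2047→261625, (13,4):611501·4+86526→2532530, (13,5):1379400·5+611501→7508501, (13,6):1323652·6+1379400→9321312, (13,7):627396·7+1323652→5715424, (13,8):159027·8+627396→1899612, (13,9):22275·9+159027→359502, (13,10):1705·10+22275→39325, (13,11):66·11+1705→2431, (13,12):1·12+66→78, (13,13):0·13+1→1
@14  (14,1):1·1+0→1, (14,2):4095·2+1→8191, (14,3):261625·3+4095→788970, (14,4):2532530·4+261625→10391745, (14,5):7508501·5+2532530→40075035, (14,6):9321312·6+7508501→63436373, (14,7):5715424·7+9321312→49329280, (14,8):1899612·8+5715424→20912320, (14,9):359502·9+1899612→5135130, (14,10):39325·10+359502→752752, (14,11):2431·11+39325→66066, (14,12):78·12+2431→3367, (14,13):1·13+78→91, (14,14):0·14+1→1
@15  (15,1):1·1+0→1, (15,2):8191·2+1→16383, (15,3):788970·3+8191→2375101, (15,4):10391745·4+788970→42355950, (15,5):40075035·5+10391745→210766920, (15,6):63436373·6+40075035→420693273, (15,7):49329280·7+63436373→408741333, (15,8):20912320·8+49329280→216627840, (15,9):5135130·9+20912320→67128490, (15,10):752752·10+5135130→12662650, (15,11):66066·11+752752→1479478, (15,12):3367·12+66066→106470, (15,13):91·13+3367→4550, (15,14):1·14+91→105, (15,15):0·15+1→1
B_14 = ΣS(14,k) = 1+8191+788970+10391745+40075035+63436373+49329280+20912320+5135130+752752+66066+3367+91+1 = 190899322
B_15 = ΣS(15,k) = 1+16383+2375101+42355950+210766920+420693273+408741333+216627840+67128490+12662650+1479478+106470+4550+105+1 = 1382958545

190899322, 1382958545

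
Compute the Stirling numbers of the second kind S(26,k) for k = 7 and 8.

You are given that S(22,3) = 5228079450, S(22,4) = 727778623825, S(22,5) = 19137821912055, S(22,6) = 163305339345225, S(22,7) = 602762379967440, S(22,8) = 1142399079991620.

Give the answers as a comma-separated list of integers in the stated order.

1631853797991016600, 5749622251945664950

r23: T_23,4=4×727778623825+5228079450=2916342574750; T_23,5=5×19137821912055+727778623825=96416888184100; T_23,6=6×163305339345225+19137821912055=998969857983405; T_23,7=7×602762379967440+163305339345225=4382641999117305; T_23,8=8×1142399079991620+602762379967440=9741955019900400
r24: T_24,5=5×96416888184100+2916342574750=485000783495250; T_24,6=6×998969857983405+96416888184100=6090236036084530; T_24,7=7×4382641999117305+998969857983405=31677463851804540; T_24,8=8×9741955019900400+4382641999117305=82318282158320505
r25: T_25,6=6×6090236036084530+485000783495250=37026417000002430; T_25,7=7×31677463851804540+6090236036084530=227832482998716310; T_25,8=8×82318282158320505+31677463851804540=690223721118368580
r26: T_26,7=7×227832482998716310+37026417000002430=1631853797991016600; T_26,8=8×690223721118368580+227832482998716310=5749622251945664950
Read S(26,7) = 1631853797991016600, S(26,8) = 5749622251945664950.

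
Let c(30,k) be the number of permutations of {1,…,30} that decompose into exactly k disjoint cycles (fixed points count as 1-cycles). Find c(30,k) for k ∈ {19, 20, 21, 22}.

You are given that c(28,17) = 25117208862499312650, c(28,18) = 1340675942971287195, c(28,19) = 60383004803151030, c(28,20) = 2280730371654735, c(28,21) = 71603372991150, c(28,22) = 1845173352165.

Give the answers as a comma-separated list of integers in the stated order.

[29] T[29,18]:28*1340675942971287195+25117208862499312650=62656135265695354110 · T[29,19]:28*60383004803151030+1340675942971287195=3031400077459516035 · T[29,20]:28*2280730371654735+60383004803151030=124243455209483610 · T[29,21]:28*71603372991150+2280730371654735=4285624815406935 · T[29,22]:28*1845173352165+71603372991150=123268226851770
[30] T[30,19]:29*3031400077459516035+62656135265695354110=150566737512021319125 · T[30,20]:29*124243455209483610+3031400077459516035=6634460278534540725 · T[30,21]:29*4285624815406935+124243455209483610=248526574856284725 · T[30,22]:29*123268226851770+4285624815406935=7860403394108265
Read c(30,19) = 150566737512021319125, c(30,20) = 6634460278534540725, c(30,21) = 248526574856284725, c(30,22) = 7860403394108265.

150566737512021319125, 6634460278534540725, 248526574856284725, 7860403394108265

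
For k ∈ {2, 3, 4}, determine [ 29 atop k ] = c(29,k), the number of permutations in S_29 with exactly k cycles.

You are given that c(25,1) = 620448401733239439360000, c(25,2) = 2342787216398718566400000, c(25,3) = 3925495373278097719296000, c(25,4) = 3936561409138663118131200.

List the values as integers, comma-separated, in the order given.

1197348677077520393310044160000, 2105684281550279072336117760000, 2236045380156380112643362816000

@26  (26,1):620448401733239439360000·25+0→15511210043330985984000000, (26,2):2342787216398718566400000·25+620448401733239439360000→59190128811701203599360000, (26,3):3925495373278097719296000·25+2342787216398718566400000→100480171548351161548800000, (26,4):3936561409138663118131200·25+3925495373278097719296000→102339530601744675672576000
@27  (27,1):15511210043330985984000000·26+0→403291461126605635584000000, (27,2):59190128811701203599360000·26+15511210043330985984000000→1554454559147562279567360000, (27,3):100480171548351161548800000·26+59190128811701203599360000→2671674589068831403868160000, (27,4):102339530601744675672576000·26+100480171548351161548800000→2761307967193712729035776000
@28  (28,1):403291461126605635584000000·27+0→10888869450418352160768000000, (28,2):1554454559147562279567360000·27+403291461126605635584000000→42373564558110787183902720000, (28,3):2671674589068831403868160000·27+1554454559147562279567360000→73689668464006010184007680000, (28,4):2761307967193712729035776000·27+2671674589068831403868160000→77226989703299075087834112000
@29  (29,2):42373564558110787183902720000·28+10888869450418352160768000000→1197348677077520393310044160000, (29,3):73689668464006010184007680000·28+42373564558110787183902720000→2105684281550279072336117760000, (29,4):77226989703299075087834112000·28+73689668464006010184007680000→2236045380156380112643362816000
Read c(29,2) = 1197348677077520393310044160000, c(29,3) = 2105684281550279072336117760000, c(29,4) = 2236045380156380112643362816000.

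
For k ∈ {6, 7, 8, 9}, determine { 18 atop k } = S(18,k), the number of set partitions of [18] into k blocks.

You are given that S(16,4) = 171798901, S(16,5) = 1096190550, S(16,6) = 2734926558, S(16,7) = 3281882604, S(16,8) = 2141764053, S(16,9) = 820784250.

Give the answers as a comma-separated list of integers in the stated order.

r17: T_17,5=5×1096190550+171798901=5652751651; T_17,6=6×2734926558+1096190550=17505749898; T_17,7=7×3281882604+2734926558=25708104786; T_17,8=8×2141764053+3281882604=20415995028; T_17,9=9×820784250+2141764053=9528822303
r18: T_18,6=6×17505749898+5652751651=110687251039; T_18,7=7×25708104786+17505749898=197462483400; T_18,8=8×20415995028+25708104786=189036065010; T_18,9=9×9528822303+20415995028=106175395755
Read S(18,6) = 110687251039, S(18,7) = 197462483400, S(18,8) = 189036065010, S(18,9) = 106175395755.

110687251039, 197462483400, 189036065010, 106175395755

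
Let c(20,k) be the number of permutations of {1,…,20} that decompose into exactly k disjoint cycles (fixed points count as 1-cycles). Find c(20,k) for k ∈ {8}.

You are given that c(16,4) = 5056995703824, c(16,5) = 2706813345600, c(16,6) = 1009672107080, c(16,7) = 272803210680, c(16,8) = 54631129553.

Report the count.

[17] T[17,5]:16*2706813345600+5056995703824=48366009233424 · T[17,6]:16*1009672107080+2706813345600=18861567058880 · T[17,7]:16*272803210680+1009672107080=5374523477960 · T[17,8]:16*54631129553+272803210680=1146901283528
[18] T[18,6]:17*18861567058880+48366009233424=369012649234384 · T[18,7]:17*5374523477960+18861567058880=110228466184200 · T[18,8]:17*1146901283528+5374523477960=24871845297936
[19] T[19,7]:18*110228466184200+369012649234384=2353125040549984 · T[19,8]:18*24871845297936+110228466184200=557921681547048
[20] T[20,8]:19*557921681547048+2353125040549984=12953636989943896
Read c(20,8) = 12953636989943896.

12953636989943896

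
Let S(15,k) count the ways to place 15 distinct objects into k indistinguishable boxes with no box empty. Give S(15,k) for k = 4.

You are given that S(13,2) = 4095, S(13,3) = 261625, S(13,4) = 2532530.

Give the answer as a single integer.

42355950

[14] T[14,3]:3*261625+4095=788970 · T[14,4]:4*2532530+261625=10391745
[15] T[15,4]:4*10391745+788970=42355950
Read S(15,4) = 42355950.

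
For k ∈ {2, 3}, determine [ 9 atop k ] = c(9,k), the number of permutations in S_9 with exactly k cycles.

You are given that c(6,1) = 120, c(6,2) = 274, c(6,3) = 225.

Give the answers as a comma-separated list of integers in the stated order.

i=7: T(7,1)=0+6·120=720 | T(7,2)=120+6·274=1764 | T(7,3)=274+6·225=1624
i=8: T(8,1)=0+7·720=5040 | T(8,2)=720+7·1764=13068 | T(8,3)=1764+7·1624=13132
i=9: T(9,2)=5040+8·13068=109584 | T(9,3)=13068+8·13132=118124
Read c(9,2) = 109584, c(9,3) = 118124.

109584, 118124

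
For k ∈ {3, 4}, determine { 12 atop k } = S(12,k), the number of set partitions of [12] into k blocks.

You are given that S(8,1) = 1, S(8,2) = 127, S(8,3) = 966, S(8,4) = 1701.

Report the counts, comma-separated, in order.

86526, 611501

row 9: T[9][1]=1·1+0=1  T[9][2]=2·127+1=255  T[9][3]=3·966+127=3025  T[9][4]=4·1701+966=7770
row 10: T[10][1]=1·1+0=1  T[10][2]=2·255+1=511  T[10][3]=3·3025+255=9330  T[10][4]=4·7770+3025=34105
row 11: T[11][2]=2·511+1=1023  T[11][3]=3·9330+511=28501  T[11][4]=4·34105+9330=145750
row 12: T[12][3]=3·28501+1023=86526  T[12][4]=4·145750+28501=611501
Read S(12,3) = 86526, S(12,4) = 611501.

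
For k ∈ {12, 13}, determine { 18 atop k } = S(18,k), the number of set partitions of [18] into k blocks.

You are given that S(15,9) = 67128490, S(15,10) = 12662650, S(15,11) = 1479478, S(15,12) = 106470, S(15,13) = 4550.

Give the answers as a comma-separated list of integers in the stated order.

1256328866, 125854638

row 16: T[16][10]=10·12662650+67128490=193754990  T[16][11]=11·1479478+12662650=28936908  T[16][12]=12·106470+1479478=2757118  T[16][13]=13·4550+106470=165620
row 17: T[17][11]=11·28936908+193754990=512060978  T[17][12]=12·2757118+28936908=62022324  T[17][13]=13·165620+2757118=4910178
row 18: T[18][12]=12·62022324+512060978=1256328866  T[18][13]=13·4910178+62022324=125854638
Read S(18,12) = 1256328866, S(18,13) = 125854638.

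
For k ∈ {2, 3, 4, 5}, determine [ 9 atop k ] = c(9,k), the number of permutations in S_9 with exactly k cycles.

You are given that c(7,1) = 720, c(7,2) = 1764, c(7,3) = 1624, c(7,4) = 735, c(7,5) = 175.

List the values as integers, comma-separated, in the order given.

109584, 118124, 67284, 22449

[8] T[8,1]:7*720+0=5040 · T[8,2]:7*1764+720=13068 · T[8,3]:7*1624+1764=13132 · T[8,4]:7*735+1624=6769 · T[8,5]:7*175+735=1960
[9] T[9,2]:8*13068+5040=109584 · T[9,3]:8*13132+13068=118124 · T[9,4]:8*6769+13132=67284 · T[9,5]:8*1960+6769=22449
Read c(9,2) = 109584, c(9,3) = 118124, c(9,4) = 67284, c(9,5) = 22449.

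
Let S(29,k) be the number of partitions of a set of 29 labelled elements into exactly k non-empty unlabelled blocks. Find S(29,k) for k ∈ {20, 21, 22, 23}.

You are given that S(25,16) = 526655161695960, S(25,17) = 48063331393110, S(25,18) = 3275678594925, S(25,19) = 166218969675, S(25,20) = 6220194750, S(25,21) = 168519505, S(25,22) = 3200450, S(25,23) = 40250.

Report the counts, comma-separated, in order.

17110181160972900, 949910385013590, 40823077538100, 1347860993700

i=26: T(26,17)=526655161695960+17·48063331393110=1343731795378830 | T(26,18)=48063331393110+18·3275678594925=107025546101760 | T(26,19)=3275678594925+19·166218969675=6433839018750 | T(26,20)=166218969675+20·6220194750=290622864675 | T(26,21)=6220194750+21·168519505=9759104355 | T(26,22)=168519505+22·3200450=238929405 | T(26,23)=3200450+23·40250=4126200
i=27: T(27,18)=1343731795378830+18·107025546101760=3270191625210510 | T(27,19)=107025546101760+19·6433839018750=229268487458010 | T(27,20)=6433839018750+20·290622864675=12246296312250 | T(27,21)=290622864675+21·9759104355=495564056130 | T(27,22)=9759104355+22·238929405=15015551265 | T(27,23)=238929405+23·4126200=333832005
i=28: T(28,19)=3270191625210510+19·229268487458010=7626292886912700 | T(28,20)=229268487458010+20·12246296312250=474194413703010 | T(28,21)=12246296312250+21·495564056130=22653141490980 | T(28,22)=495564056130+22·15015551265=825906183960 | T(28,23)=15015551265+23·333832005=22693687380
i=29: T(29,20)=7626292886912700+20·474194413703010=17110181160972900 | T(29,21)=474194413703010+21·22653141490980=949910385013590 | T(29,22)=22653141490980+22·825906183960=40823077538100 | T(29,23)=825906183960+23·22693687380=1347860993700
Read S(29,20) = 17110181160972900, S(29,21) = 949910385013590, S(29,22) = 40823077538100, S(29,23) = 1347860993700.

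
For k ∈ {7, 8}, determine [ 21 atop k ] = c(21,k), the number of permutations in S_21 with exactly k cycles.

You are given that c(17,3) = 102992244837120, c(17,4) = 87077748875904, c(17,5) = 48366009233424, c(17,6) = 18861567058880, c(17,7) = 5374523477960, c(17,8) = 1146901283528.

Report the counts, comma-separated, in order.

1206647803780373360, 311333643161390640

r18: T_18,4=17×87077748875904+102992244837120=1583313975727488; T_18,5=17×48366009233424+87077748875904=909299905844112; T_18,6=17×18861567058880+48366009233424=369012649234384; T_18,7=17×5374523477960+18861567058880=110228466184200; T_18,8=17×1146901283528+5374523477960=24871845297936
r19: T_19,5=18×909299905844112+1583313975727488=17950712280921504; T_19,6=18×369012649234384+909299905844112=7551527592063024; T_19,7=18×110228466184200+369012649234384=2353125040549984; T_19,8=18×24871845297936+110228466184200=557921681547048
r20: T_20,6=19×7551527592063024+17950712280921504=161429736530118960; T_20,7=19×2353125040549984+7551527592063024=52260903362512720; T_20,8=19×557921681547048+2353125040549984=12953636989943896
r21: T_21,7=20×52260903362512720+161429736530118960=1206647803780373360; T_21,8=20×12953636989943896+52260903362512720=311333643161390640
Read c(21,7) = 1206647803780373360, c(21,8) = 311333643161390640.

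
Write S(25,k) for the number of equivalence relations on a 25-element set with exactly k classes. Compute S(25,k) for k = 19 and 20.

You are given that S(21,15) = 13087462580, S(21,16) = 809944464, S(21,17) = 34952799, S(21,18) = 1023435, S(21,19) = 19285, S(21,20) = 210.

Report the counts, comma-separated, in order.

166218969675, 6220194750

row 22: T[22][16]=16·809944464+13087462580=26046574004  T[22][17]=17·34952799+809944464=1404142047  T[22][18]=18·1023435+34952799=53374629  T[22][19]=19·19285+1023435=1389850  T[22][20]=20·210+19285=23485
row 23: T[23][17]=17·1404142047+26046574004=49916988803  T[23][18]=18·53374629+1404142047=2364885369  T[23][19]=19·1389850+53374629=79781779  T[23][20]=20·23485+1389850=1859550
row 24: T[24][18]=18·2364885369+49916988803=92484925445  T[24][19]=19·79781779+2364885369=3880739170  T[24][20]=20·1859550+79781779=116972779
row 25: T[25][19]=19·3880739170+92484925445=166218969675  T[25][20]=20·116972779+3880739170=6220194750
Read S(25,19) = 166218969675, S(25,20) = 6220194750.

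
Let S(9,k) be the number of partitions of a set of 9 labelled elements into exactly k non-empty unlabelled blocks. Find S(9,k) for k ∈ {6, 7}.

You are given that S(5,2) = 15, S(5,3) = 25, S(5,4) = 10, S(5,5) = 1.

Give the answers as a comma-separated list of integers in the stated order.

2646, 462

r6: T_6,3=3×25+15=90; T_6,4=4×10+25=65; T_6,5=5×1+10=15; T_6,6=6×0+1=1
r7: T_7,4=4×65+90=350; T_7,5=5×15+65=140; T_7,6=6×1+15=21; T_7,7=7×0+1=1
r8: T_8,5=5×140+350=1050; T_8,6=6×21+140=266; T_8,7=7×1+21=28
r9: T_9,6=6×266+1050=2646; T_9,7=7×28+266=462
Read S(9,6) = 2646, S(9,7) = 462.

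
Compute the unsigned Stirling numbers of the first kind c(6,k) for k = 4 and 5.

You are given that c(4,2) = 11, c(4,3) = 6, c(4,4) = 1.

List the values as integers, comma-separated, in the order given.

85, 15

row 5: T[5][3]=4·6+11=35  T[5][4]=4·1+6=10  T[5][5]=4·0+1=1
row 6: T[6][4]=5·10+35=85  T[6][5]=5·1+10=15
Read c(6,4) = 85, c(6,5) = 15.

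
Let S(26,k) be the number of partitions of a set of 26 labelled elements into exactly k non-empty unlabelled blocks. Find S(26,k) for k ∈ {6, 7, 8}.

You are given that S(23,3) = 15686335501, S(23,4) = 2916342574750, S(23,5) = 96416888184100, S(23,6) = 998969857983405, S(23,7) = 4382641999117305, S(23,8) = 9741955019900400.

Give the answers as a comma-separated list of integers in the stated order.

224595186974125331, 1631853797991016600, 5749622251945664950

i=24: T(24,4)=15686335501+4·2916342574750=11681056634501 | T(24,5)=2916342574750+5·96416888184100=485000783495250 | T(24,6)=96416888184100+6·998969857983405=6090236036084530 | T(24,7)=998969857983405+7·4382641999117305=31677463851804540 | T(24,8)=4382641999117305+8·9741955019900400=82318282158320505
i=25: T(25,5)=11681056634501+5·485000783495250=2436684974110751 | T(25,6)=485000783495250+6·6090236036084530=37026417000002430 | T(25,7)=6090236036084530+7·31677463851804540=227832482998716310 | T(25,8)=31677463851804540+8·82318282158320505=690223721118368580
i=26: T(26,6)=2436684974110751+6·37026417000002430=224595186974125331 | T(26,7)=37026417000002430+7·227832482998716310=1631853797991016600 | T(26,8)=227832482998716310+8·690223721118368580=5749622251945664950
Read S(26,6) = 224595186974125331, S(26,7) = 1631853797991016600, S(26,8) = 5749622251945664950.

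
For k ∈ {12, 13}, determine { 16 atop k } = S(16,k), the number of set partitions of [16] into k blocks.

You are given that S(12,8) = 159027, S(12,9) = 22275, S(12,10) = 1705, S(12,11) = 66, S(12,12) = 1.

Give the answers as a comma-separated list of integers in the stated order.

2757118, 165620

[13] T[13,9]:9*22275+159027=359502 · T[13,10]:10*1705+22275=39325 · T[13,11]:11*66+1705=2431 · T[13,12]:12*1+66=78 · T[13,13]:13*0+1=1
[14] T[14,10]:10*39325+359502=752752 · T[14,11]:11*2431+39325=66066 · T[14,12]:12*78+2431=3367 · T[14,13]:13*1+78=91
[15] T[15,11]:11*66066+752752=1479478 · T[15,12]:12*3367+66066=106470 · T[15,13]:13*91+3367=4550
[16] T[16,12]:12*106470+1479478=2757118 · T[16,13]:13*4550+106470=165620
Read S(16,12) = 2757118, S(16,13) = 165620.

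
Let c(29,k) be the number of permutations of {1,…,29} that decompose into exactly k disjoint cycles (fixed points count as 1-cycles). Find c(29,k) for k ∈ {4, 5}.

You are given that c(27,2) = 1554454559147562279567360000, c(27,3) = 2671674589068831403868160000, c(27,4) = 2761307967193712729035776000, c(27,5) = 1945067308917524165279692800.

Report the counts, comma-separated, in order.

[28] T[28,3]:27*2671674589068831403868160000+1554454559147562279567360000=73689668464006010184007680000 · T[28,4]:27*2761307967193712729035776000+2671674589068831403868160000=77226989703299075087834112000 · T[28,5]:27*1945067308917524165279692800+2761307967193712729035776000=55278125307966865191587481600
[29] T[29,4]:28*77226989703299075087834112000+73689668464006010184007680000=2236045380156380112643362816000 · T[29,5]:28*55278125307966865191587481600+77226989703299075087834112000=1625014498326371300452283596800
Read c(29,4) = 2236045380156380112643362816000, c(29,5) = 1625014498326371300452283596800.

2236045380156380112643362816000, 1625014498326371300452283596800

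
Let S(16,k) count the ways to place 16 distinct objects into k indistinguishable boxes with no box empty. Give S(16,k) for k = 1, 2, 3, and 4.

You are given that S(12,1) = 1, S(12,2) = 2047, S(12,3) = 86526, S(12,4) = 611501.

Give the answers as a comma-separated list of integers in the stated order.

1, 32767, 7141686, 171798901

@13  (13,1):1·1+0→1, (13,2):2047·2+1→4095, (13,3):86526·3+2047→261625, (13,4):611501·4+86526→2532530
@14  (14,1):1·1+0→1, (14,2):4095·2+1→8191, (14,3):261625·3+4095→788970, (14,4):2532530·4+261625→10391745
@15  (15,1):1·1+0→1, (15,2):8191·2+1→16383, (15,3):788970·3+8191→2375101, (15,4):10391745·4+788970→42355950
@16  (16,1):1·1+0→1, (16,2):16383·2+1→32767, (16,3):2375101·3+16383→7141686, (16,4):42355950·4+2375101→171798901
Read S(16,1) = 1, S(16,2) = 32767, S(16,3) = 7141686, S(16,4) = 171798901.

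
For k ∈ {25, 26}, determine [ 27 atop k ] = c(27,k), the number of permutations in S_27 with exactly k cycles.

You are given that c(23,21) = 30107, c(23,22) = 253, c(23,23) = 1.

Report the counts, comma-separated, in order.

i=24: T(24,22)=30107+23·253=35926 | T(24,23)=253+23·1=276 | T(24,24)=1+23·0=1
i=25: T(25,23)=35926+24·276=42550 | T(25,24)=276+24·1=300 | T(25,25)=1+24·0=1
i=26: T(26,24)=42550+25·300=50050 | T(26,25)=300+25·1=325 | T(26,26)=1+25·0=1
i=27: T(27,25)=50050+26·325=58500 | T(27,26)=325+26·1=351
Read c(27,25) = 58500, c(27,26) = 351.

58500, 351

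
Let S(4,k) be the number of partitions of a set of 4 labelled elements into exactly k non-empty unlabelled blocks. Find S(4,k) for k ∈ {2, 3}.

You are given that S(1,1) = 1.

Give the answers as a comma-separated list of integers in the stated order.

r2: T_2,1=1×1+0=1; T_2,2=2×0+1=1
r3: T_3,1=1×1+0=1; T_3,2=2×1+1=3; T_3,3=3×0+1=1
r4: T_4,2=2×3+1=7; T_4,3=3×1+3=6
Read S(4,2) = 7, S(4,3) = 6.

7, 6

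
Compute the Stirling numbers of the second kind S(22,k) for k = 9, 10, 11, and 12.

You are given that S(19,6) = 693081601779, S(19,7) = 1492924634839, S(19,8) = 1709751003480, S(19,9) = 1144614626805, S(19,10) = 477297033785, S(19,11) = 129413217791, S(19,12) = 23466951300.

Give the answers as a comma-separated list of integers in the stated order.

1241963303533920, 835143799377954, 366282500870286, 108823356051137

row 20: T[20][7]=7·1492924634839+693081601779=11143554045652  T[20][8]=8·1709751003480+1492924634839=15170932662679  T[20][9]=9·1144614626805+1709751003480=12011282644725  T[20][10]=10·477297033785+1144614626805=5917584964655  T[20][11]=11·129413217791+477297033785=1900842429486  T[20][12]=12·23466951300+129413217791=411016633391
row 21: T[21][8]=8·15170932662679+11143554045652=132511015347084  T[21][9]=9·12011282644725+15170932662679=123272476465204  T[21][10]=10·5917584964655+12011282644725=71187132291275  T[21][11]=11·1900842429486+5917584964655=26826851689001  T[21][12]=12·411016633391+1900842429486=6833042030178
row 22: T[22][9]=9·123272476465204+132511015347084=1241963303533920  T[22][10]=10·71187132291275+123272476465204=835143799377954  T[22][11]=11·26826851689001+71187132291275=366282500870286  T[22][12]=12·6833042030178+26826851689001=108823356051137
Read S(22,9) = 1241963303533920, S(22,10) = 835143799377954, S(22,11) = 366282500870286, S(22,12) = 108823356051137.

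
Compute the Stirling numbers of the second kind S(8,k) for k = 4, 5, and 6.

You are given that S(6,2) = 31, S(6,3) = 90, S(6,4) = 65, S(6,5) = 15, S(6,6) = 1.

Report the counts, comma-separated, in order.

1701, 1050, 266

r7: T_7,3=3×90+31=301; T_7,4=4×65+90=350; T_7,5=5×15+65=140; T_7,6=6×1+15=21
r8: T_8,4=4×350+301=1701; T_8,5=5×140+350=1050; T_8,6=6×21+140=266
Read S(8,4) = 1701, S(8,5) = 1050, S(8,6) = 266.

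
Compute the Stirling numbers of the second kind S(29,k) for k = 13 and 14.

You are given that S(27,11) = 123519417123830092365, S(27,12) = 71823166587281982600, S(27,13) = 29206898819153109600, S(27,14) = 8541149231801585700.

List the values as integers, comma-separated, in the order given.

6855064482242755179765, 2534474684137526739000

i=28: T(28,12)=123519417123830092365+12·71823166587281982600=985397416171213883565 | T(28,13)=71823166587281982600+13·29206898819153109600=451512851236272407400 | T(28,14)=29206898819153109600+14·8541149231801585700=148782988064375309400
i=29: T(29,13)=985397416171213883565+13·451512851236272407400=6855064482242755179765 | T(29,14)=451512851236272407400+14·148782988064375309400=2534474684137526739000
Read S(29,13) = 6855064482242755179765, S(29,14) = 2534474684137526739000.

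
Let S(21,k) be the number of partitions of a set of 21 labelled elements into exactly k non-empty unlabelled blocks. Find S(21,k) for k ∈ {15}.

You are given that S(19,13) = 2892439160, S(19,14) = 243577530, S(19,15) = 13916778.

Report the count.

@20  (20,14):243577530·14+2892439160→6302524580, (20,15):13916778·15+243577530→452329200
@21  (21,15):452329200·15+6302524580→13087462580
Read S(21,15) = 13087462580.

13087462580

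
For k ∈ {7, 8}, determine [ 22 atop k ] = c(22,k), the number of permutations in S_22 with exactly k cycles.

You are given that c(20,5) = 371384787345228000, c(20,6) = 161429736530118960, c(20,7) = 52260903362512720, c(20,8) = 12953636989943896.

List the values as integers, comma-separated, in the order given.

i=21: T(21,6)=371384787345228000+20·161429736530118960=3599979517947607200 | T(21,7)=161429736530118960+20·52260903362512720=1206647803780373360 | T(21,8)=52260903362512720+20·12953636989943896=311333643161390640
i=22: T(22,7)=3599979517947607200+21·1206647803780373360=28939583397335447760 | T(22,8)=1206647803780373360+21·311333643161390640=7744654310169576800
Read c(22,7) = 28939583397335447760, c(22,8) = 7744654310169576800.

28939583397335447760, 7744654310169576800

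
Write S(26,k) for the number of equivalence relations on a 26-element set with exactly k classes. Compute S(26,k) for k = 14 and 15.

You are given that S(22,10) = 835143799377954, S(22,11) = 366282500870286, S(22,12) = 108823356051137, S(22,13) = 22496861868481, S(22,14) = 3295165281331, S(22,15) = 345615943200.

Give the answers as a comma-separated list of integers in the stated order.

477898618396288260, 90449030191104000

r23: T_23,11=11×366282500870286+835143799377954=4864251308951100; T_23,12=12×108823356051137+366282500870286=1672162773483930; T_23,13=13×22496861868481+108823356051137=401282560341390; T_23,14=14×3295165281331+22496861868481=68629175807115; T_23,15=15×345615943200+3295165281331=8479404429331
r24: T_24,12=12×1672162773483930+4864251308951100=24930204590758260; T_24,13=13×401282560341390+1672162773483930=6888836057922000; T_24,14=14×68629175807115+401282560341390=1362091021641000; T_24,15=15×8479404429331+68629175807115=195820242247080
r25: T_25,13=13×6888836057922000+24930204590758260=114485073343744260; T_25,14=14×1362091021641000+6888836057922000=25958110360896000; T_25,15=15×195820242247080+1362091021641000=4299394655347200
r26: T_26,14=14×25958110360896000+114485073343744260=477898618396288260; T_26,15=15×4299394655347200+25958110360896000=90449030191104000
Read S(26,14) = 477898618396288260, S(26,15) = 90449030191104000.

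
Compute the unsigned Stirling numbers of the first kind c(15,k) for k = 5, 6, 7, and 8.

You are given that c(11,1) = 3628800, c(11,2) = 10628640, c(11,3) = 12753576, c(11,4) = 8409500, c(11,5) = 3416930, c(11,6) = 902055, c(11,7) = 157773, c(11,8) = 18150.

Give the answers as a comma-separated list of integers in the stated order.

row 12: T[12][2]=11·10628640+3628800=120543840  T[12][3]=11·12753576+10628640=150917976  T[12][4]=11·8409500+12753576=105258076  T[12][5]=11·3416930+8409500=45995730  T[12][6]=11·902055+3416930=13339535  T[12][7]=11·157773+902055=2637558  T[12][8]=11·18150+157773=357423
row 13: T[13][3]=12·150917976+120543840=1931559552  T[13][4]=12·105258076+150917976=1414014888  T[13][5]=12·45995730+105258076=657206836  T[13][6]=12·13339535+45995730=206070150  T[13][7]=12·2637558+13339535=44990231  T[13][8]=12·357423+2637558=6926634
row 14: T[14][4]=13·1414014888+1931559552=20313753096  T[14][5]=13·657206836+1414014888=9957703756  T[14][6]=13·206070150+657206836=3336118786  T[14][7]=13·44990231+206070150=790943153  T[14][8]=13·6926634+44990231=135036473
row 15: T[15][5]=14·9957703756+20313753096=159721605680  T[15][6]=14·3336118786+9957703756=56663366760  T[15][7]=14·790943153+3336118786=14409322928  T[15][8]=14·135036473+790943153=2681453775
Read c(15,5) = 159721605680, c(15,6) = 56663366760, c(15,7) = 14409322928, c(15,8) = 2681453775.

159721605680, 56663366760, 14409322928, 2681453775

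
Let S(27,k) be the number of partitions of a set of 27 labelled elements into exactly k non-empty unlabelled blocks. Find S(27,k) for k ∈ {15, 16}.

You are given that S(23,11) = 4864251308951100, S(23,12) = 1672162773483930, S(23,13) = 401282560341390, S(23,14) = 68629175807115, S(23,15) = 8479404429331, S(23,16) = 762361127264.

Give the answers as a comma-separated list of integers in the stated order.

row 24: T[24][12]=12·1672162773483930+4864251308951100=24930204590758260  T[24][13]=13·401282560341390+1672162773483930=6888836057922000  T[24][14]=14·68629175807115+401282560341390=1362091021641000  T[24][15]=15·8479404429331+68629175807115=195820242247080  T[24][16]=16·762361127264+8479404429331=20677182465555
row 25: T[25][13]=13·6888836057922000+24930204590758260=114485073343744260  T[25][14]=14·1362091021641000+6888836057922000=25958110360896000  T[25][15]=15·195820242247080+1362091021641000=4299394655347200  T[25][16]=16·20677182465555+195820242247080=526655161695960
row 26: T[26][14]=14·25958110360896000+114485073343744260=477898618396288260  T[26][15]=15·4299394655347200+25958110360896000=90449030191104000  T[26][16]=16·526655161695960+4299394655347200=12725877242482560
row 27: T[27][15]=15·90449030191104000+477898618396288260=1834634071262848260  T[27][16]=16·12725877242482560+90449030191104000=294063066070824960
Read S(27,15) = 1834634071262848260, S(27,16) = 294063066070824960.

1834634071262848260, 294063066070824960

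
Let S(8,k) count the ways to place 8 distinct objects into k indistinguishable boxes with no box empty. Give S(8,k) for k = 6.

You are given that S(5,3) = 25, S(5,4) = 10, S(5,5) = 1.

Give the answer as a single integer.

266

[6] T[6,4]:4*10+25=65 · T[6,5]:5*1+10=15 · T[6,6]:6*0+1=1
[7] T[7,5]:5*15+65=140 · T[7,6]:6*1+15=21
[8] T[8,6]:6*21+140=266
Read S(8,6) = 266.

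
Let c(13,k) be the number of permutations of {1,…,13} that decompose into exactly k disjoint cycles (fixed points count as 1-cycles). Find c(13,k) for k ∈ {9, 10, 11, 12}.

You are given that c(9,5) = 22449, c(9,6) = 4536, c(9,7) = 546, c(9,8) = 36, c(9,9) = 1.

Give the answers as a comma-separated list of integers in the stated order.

r10: T_10,6=9×4536+22449=63273; T_10,7=9×546+4536=9450; T_10,8=9×36+546=870; T_10,9=9×1+36=45; T_10,10=9×0+1=1
r11: T_11,7=10×9450+63273=157773; T_11,8=10×870+9450=18150; T_11,9=10×45+870=1320; T_11,10=10×1+45=55; T_11,11=10×0+1=1
r12: T_12,8=11×18150+157773=357423; T_12,9=11×1320+18150=32670; T_12,10=11×55+1320=1925; T_12,11=11×1+55=66; T_12,12=11×0+1=1
r13: T_13,9=12×32670+357423=749463; T_13,10=12×1925+32670=55770; T_13,11=12×66+1925=2717; T_13,12=12×1+66=78
Read c(13,9) = 749463, c(13,10) = 55770, c(13,11) = 2717, c(13,12) = 78.

749463, 55770, 2717, 78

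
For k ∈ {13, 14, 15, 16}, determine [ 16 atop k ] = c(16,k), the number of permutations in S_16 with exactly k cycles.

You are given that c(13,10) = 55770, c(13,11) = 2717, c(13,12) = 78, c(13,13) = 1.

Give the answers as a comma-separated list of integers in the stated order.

218400, 6580, 120, 1

i=14: T(14,11)=55770+13·2717=91091 | T(14,12)=2717+13·78=3731 | T(14,13)=78+13·1=91 | T(14,14)=1+13·0=1
i=15: T(15,12)=91091+14·3731=143325 | T(15,13)=3731+14·91=5005 | T(15,14)=91+14·1=105 | T(15,15)=1+14·0=1
i=16: T(16,13)=143325+15·5005=218400 | T(16,14)=5005+15·105=6580 | T(16,15)=105+15·1=120 | T(16,16)=1+15·0=1
Read c(16,13) = 218400, c(16,14) = 6580, c(16,15) = 120, c(16,16) = 1.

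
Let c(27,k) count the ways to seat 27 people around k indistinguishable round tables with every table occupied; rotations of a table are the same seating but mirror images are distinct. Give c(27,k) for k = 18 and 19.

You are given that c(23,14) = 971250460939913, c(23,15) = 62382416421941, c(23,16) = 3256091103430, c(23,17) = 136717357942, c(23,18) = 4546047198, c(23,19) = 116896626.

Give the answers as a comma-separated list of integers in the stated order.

28460103232088385, 1182329687817135

[24] T[24,15]:23*62382416421941+971250460939913=2406046038644556 · T[24,16]:23*3256091103430+62382416421941=137272511800831 · T[24,17]:23*136717357942+3256091103430=6400590336096 · T[24,18]:23*4546047198+136717357942=241276443496 · T[24,19]:23*116896626+4546047198=7234669596
[25] T[25,16]:24*137272511800831+2406046038644556=5700586321864500 · T[25,17]:24*6400590336096+137272511800831=290886679867135 · T[25,18]:24*241276443496+6400590336096=12191224980000 · T[25,19]:24*7234669596+241276443496=414908513800
[26] T[26,17]:25*290886679867135+5700586321864500=12972753318542875 · T[26,18]:25*12191224980000+290886679867135=595667304367135 · T[26,19]:25*414908513800+12191224980000=22563937825000
[27] T[27,18]:26*595667304367135+12972753318542875=28460103232088385 · T[27,19]:26*22563937825000+595667304367135=1182329687817135
Read c(27,18) = 28460103232088385, c(27,19) = 1182329687817135.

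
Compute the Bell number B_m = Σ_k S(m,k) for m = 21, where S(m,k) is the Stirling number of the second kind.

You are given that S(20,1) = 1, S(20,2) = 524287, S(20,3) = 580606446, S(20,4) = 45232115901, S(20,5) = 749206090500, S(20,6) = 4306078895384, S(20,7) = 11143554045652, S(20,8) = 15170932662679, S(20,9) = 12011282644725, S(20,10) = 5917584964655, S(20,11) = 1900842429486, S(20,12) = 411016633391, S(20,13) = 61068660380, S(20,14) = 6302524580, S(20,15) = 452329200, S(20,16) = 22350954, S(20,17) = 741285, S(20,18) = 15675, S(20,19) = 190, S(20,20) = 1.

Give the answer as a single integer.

r21: T_21,1=1×1+0=1; T_21,2=2×524287+1=1048575; T_21,3=3×580606446+524287=1742343625; T_21,4=4×45232115901+580606446=181509070050; T_21,5=5×749206090500+45232115901=3791262568401; T_21,6=6×4306078895384+749206090500=26585679462804; T_21,7=7×11143554045652+4306078895384=82310957214948; T_21,8=8×15170932662679+11143554045652=132511015347084; T_21,9=9×12011282644725+15170932662679=123272476465204; T_21,10=10×5917584964655+12011282644725=71187132291275; T_21,11=11×1900842429486+5917584964655=26826851689001; T_21,12=12×411016633391+1900842429486=6833042030178; T_21,13=13×61068660380+411016633391=1204909218331; T_21,14=14×6302524580+61068660380=149304004500; T_21,15=15×452329200+6302524580=13087462580; T_21,16=16×22350954+452329200=809944464; T_21,17=17×741285+22350954=34952799; T_21,18=18×15675+741285=1023435; T_21,19=19×190+15675=19285; T_21,20=20×1+190=210; T_21,21=21×0+1=1
B_21 = ΣS(21,k) = 1+1048575+1742343625+181509070050+3791262568401+26585679462804+82310957214948+132511015347084+123272476465204+71187132291275+26826851689001+6833042030178+1204909218331+149304004500+13087462580+809944464+34952799+1023435+19285+210+1 = 474869816156751

474869816156751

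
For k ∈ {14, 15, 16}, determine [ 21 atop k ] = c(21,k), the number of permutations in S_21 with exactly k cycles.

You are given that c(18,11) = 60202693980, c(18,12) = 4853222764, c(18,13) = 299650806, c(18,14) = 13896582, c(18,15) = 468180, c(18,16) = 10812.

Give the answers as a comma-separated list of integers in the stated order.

row 19: T[19][12]=18·4853222764+60202693980=147560703732  T[19][13]=18·299650806+4853222764=10246937272  T[19][14]=18·13896582+299650806=549789282  T[19][15]=18·468180+13896582=22323822  T[19][16]=18·10812+468180=662796
row 20: T[20][13]=19·10246937272+147560703732=342252511900  T[20][14]=19·549789282+10246937272=20692933630  T[20][15]=19·22323822+549789282=973941900  T[20][16]=19·662796+22323822=34916946
row 21: T[21][14]=20·20692933630+342252511900=756111184500  T[21][15]=20·973941900+20692933630=40171771630  T[21][16]=20·34916946+973941900=1672280820
Read c(21,14) = 756111184500, c(21,15) = 40171771630, c(21,16) = 1672280820.

756111184500, 40171771630, 1672280820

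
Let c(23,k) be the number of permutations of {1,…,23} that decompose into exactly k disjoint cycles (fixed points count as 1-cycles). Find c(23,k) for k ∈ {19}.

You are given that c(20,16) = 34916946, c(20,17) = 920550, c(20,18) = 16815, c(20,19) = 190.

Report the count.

row 21: T[21][17]=20·920550+34916946=53327946  T[21][18]=20·16815+920550=1256850  T[21][19]=20·190+16815=20615
row 22: T[22][18]=21·1256850+53327946=79721796  T[22][19]=21·20615+1256850=1689765
row 23: T[23][19]=22·1689765+79721796=116896626
Read c(23,19) = 116896626.

116896626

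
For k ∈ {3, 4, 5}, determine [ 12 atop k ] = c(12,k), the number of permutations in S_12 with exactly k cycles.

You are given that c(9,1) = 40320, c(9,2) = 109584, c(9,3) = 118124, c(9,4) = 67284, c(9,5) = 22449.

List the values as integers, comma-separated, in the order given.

r10: T_10,1=9×40320+0=362880; T_10,2=9×109584+40320=1026576; T_10,3=9×118124+109584=1172700; T_10,4=9×67284+118124=723680; T_10,5=9×22449+67284=269325
r11: T_11,2=10×1026576+362880=10628640; T_11,3=10×1172700+1026576=12753576; T_11,4=10×723680+1172700=8409500; T_11,5=10×269325+723680=3416930
r12: T_12,3=11×12753576+10628640=150917976; T_12,4=11×8409500+12753576=105258076; T_12,5=11×3416930+8409500=45995730
Read c(12,3) = 150917976, c(12,4) = 105258076, c(12,5) = 45995730.

150917976, 105258076, 45995730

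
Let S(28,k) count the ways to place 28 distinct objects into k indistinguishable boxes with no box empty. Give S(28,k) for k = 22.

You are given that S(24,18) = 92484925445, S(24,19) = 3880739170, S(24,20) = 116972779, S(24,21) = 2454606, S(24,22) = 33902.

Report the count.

@25  (25,19):3880739170·19+92484925445→166218969675, (25,20):116972779·20+3880739170→6220194750, (25,21):2454606·21+116972779→168519505, (25,22):33902·22+2454606→3200450
@26  (26,20):6220194750·20+166218969675→290622864675, (26,21):168519505·21+6220194750→9759104355, (26,22):3200450·22+168519505→238929405
@27  (27,21):9759104355·21+290622864675→495564056130, (27,22):238929405·22+9759104355→15015551265
@28  (28,22):15015551265·22+495564056130→825906183960
Read S(28,22) = 825906183960.

825906183960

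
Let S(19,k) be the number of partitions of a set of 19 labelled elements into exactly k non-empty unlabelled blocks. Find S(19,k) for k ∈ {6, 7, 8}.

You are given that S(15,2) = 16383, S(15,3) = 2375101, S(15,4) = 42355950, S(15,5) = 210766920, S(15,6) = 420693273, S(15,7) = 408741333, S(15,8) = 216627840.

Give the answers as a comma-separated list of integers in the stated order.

r16: T_16,3=3×2375101+16383=7141686; T_16,4=4×42355950+2375101=171798901; T_16,5=5×210766920+42355950=1096190550; T_16,6=6×420693273+210766920=2734926558; T_16,7=7×408741333+420693273=3281882604; T_16,8=8×216627840+408741333=2141764053
r17: T_17,4=4×171798901+7141686=694337290; T_17,5=5×1096190550+171798901=5652751651; T_17,6=6×2734926558+1096190550=17505749898; T_17,7=7×3281882604+2734926558=25708104786; T_17,8=8×2141764053+3281882604=20415995028
r18: T_18,5=5×5652751651+694337290=28958095545; T_18,6=6×17505749898+5652751651=110687251039; T_18,7=7×25708104786+17505749898=197462483400; T_18,8=8×20415995028+25708104786=189036065010
r19: T_19,6=6×110687251039+28958095545=693081601779; T_19,7=7×197462483400+110687251039=1492924634839; T_19,8=8×189036065010+197462483400=1709751003480
Read S(19,6) = 693081601779, S(19,7) = 1492924634839, S(19,8) = 1709751003480.

693081601779, 1492924634839, 1709751003480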